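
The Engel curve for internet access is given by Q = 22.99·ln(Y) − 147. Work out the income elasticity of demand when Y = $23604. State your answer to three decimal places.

At Y = 23604: Q = 84.490.
dQ/dY = 22.99/Y = 0.000973987 at this income.
η = (dQ/dY)·(Y/Q) = 0.000973987 × (23604/84.490) = 0.272.

0.272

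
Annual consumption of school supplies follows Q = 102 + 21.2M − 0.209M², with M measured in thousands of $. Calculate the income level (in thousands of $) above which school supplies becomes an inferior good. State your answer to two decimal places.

dQ/dM = 21.2 − 0.418M.
The good is inferior where dQ/dM < 0. Setting dQ/dM = 0 gives M = 21.2 / 0.418 = 50.72.

50.72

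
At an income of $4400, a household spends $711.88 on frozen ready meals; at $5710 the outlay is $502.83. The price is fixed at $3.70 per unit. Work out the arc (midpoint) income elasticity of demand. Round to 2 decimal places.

With a constant price, Q₁ = 711.88/3.70 = 192.400 and Q₂ = 502.83/3.70 = 135.900 (equivalently, work directly with expenditure since P cancels).
Midpoint %ΔQ = (502.83 − 711.88)/607.36 = -0.34420; midpoint %ΔI = (5710 − 4400)/5055 = 0.25915.
η = -0.34420 / 0.25915 = -1.33.

-1.33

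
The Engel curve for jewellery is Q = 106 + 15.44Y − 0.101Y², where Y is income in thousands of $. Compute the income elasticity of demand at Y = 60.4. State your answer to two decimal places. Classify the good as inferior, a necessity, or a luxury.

0.29 (necessity)

At Y = 60.4: Q = 670.1118.
dQ/dY = 15.44 − 0.202Y = 3.23920.
η = (dQ/dY)·(Y/Q) = 3.23920 × (60.4/670.1118) = 0.29.
0 < η < 1 ⇒ necessity.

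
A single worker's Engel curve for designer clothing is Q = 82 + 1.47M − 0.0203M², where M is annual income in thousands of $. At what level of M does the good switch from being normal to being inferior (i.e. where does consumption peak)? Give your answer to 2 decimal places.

36.21

dQ/dM = 1.47 − 0.0406M.
The good is inferior where dQ/dM < 0. Setting dQ/dM = 0 gives M = 1.47 / 0.0406 = 36.21.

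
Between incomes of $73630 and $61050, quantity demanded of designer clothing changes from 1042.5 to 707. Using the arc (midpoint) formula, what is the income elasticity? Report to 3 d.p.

ΔQ = 707 − 1042.5 = -335.5; midpoint Q̄ = (1042.5 + 707)/2 = 874.75.
ΔI = 61050 − 73630 = -12580; midpoint Ī = (73630 + 61050)/2 = 67340.
η = (ΔQ/Q̄) ÷ (ΔI/Ī) = (-335.5/874.75) ÷ (-12580/67340) = 2.053.

2.053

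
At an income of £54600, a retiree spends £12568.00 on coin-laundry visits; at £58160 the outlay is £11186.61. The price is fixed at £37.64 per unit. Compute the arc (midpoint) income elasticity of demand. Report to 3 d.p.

With a constant price, Q₁ = 12568.00/37.64 = 333.900 and Q₂ = 11186.61/37.64 = 297.200 (equivalently, work directly with expenditure since P cancels).
Midpoint %ΔQ = (11186.61 − 12568.00)/11877.31 = -0.11631; midpoint %ΔI = (58160 − 54600)/56380 = 0.06314.
η = -0.11631 / 0.06314 = -1.842.

-1.842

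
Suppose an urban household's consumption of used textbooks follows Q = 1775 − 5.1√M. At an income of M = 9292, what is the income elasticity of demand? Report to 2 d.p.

At M = 9292: Q = 1283.385.
dQ/dM = -5.1/(2√M) = -0.0264536 at this income.
η = (dQ/dM)·(M/Q) = -0.0264536 × (9292/1283.385) = -0.19.

-0.19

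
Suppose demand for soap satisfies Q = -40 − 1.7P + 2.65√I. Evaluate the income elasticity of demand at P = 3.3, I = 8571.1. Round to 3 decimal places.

0.614

At P = 3.3, I = 8571.1: Q = 199.728.
Holding P constant, ∂Q/∂I = 2.65/(2√I) = 0.0143119.
η_I = (∂Q/∂I)·(I/Q) = 0.0143119 × (8571.1/199.728) = 0.614.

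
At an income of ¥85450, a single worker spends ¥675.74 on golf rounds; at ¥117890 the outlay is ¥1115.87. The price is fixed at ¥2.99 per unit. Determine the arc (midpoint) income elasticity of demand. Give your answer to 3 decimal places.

1.540

With a constant price, Q₁ = 675.74/2.99 = 226.000 and Q₂ = 1115.87/2.99 = 373.201 (equivalently, work directly with expenditure since P cancels).
Midpoint %ΔQ = (1115.87 − 675.74)/895.81 = 0.49132; midpoint %ΔI = (117890 − 85450)/101670 = 0.31907.
η = 0.49132 / 0.31907 = 1.540.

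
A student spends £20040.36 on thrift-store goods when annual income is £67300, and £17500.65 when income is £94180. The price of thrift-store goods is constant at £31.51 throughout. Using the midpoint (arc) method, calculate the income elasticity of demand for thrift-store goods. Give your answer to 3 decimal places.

With a constant price, Q₁ = 20040.36/31.51 = 636.000 and Q₂ = 17500.65/31.51 = 555.400 (equivalently, work directly with expenditure since P cancels).
Midpoint %ΔQ = (17500.65 − 20040.36)/18770.51 = -0.13530; midpoint %ΔI = (94180 − 67300)/80740 = 0.33292.
η = -0.13530 / 0.33292 = -0.406.

-0.406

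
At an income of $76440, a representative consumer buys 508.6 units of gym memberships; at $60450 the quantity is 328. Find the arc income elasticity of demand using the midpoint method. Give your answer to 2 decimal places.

1.85

ΔQ = 328 − 508.6 = -180.6; midpoint Q̄ = (508.6 + 328)/2 = 418.3.
ΔI = 60450 − 76440 = -15990; midpoint Ī = (76440 + 60450)/2 = 68445.
η = (ΔQ/Q̄) ÷ (ΔI/Ī) = (-180.6/418.3) ÷ (-15990/68445) = 1.85.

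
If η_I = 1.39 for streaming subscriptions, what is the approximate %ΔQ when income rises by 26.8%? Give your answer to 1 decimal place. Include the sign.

%ΔQ ≈ η × %ΔI = 1.39 × 26.8% = 37.3%.

37.3%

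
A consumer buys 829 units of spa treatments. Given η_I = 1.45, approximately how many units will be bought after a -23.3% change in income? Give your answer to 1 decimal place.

548.9

%ΔQ ≈ η × %ΔI = 1.45 × (-23.3%) = -33.785%.
New Q ≈ 829 × (1 − 0.33785) = 548.9.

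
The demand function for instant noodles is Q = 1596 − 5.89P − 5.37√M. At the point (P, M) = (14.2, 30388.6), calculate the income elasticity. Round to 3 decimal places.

At P = 14.2, M = 30388.6: Q = 576.246.
Holding P constant, ∂Q/∂M = -5.37/(2√M) = -0.0154024.
η_M = (∂Q/∂M)·(M/Q) = -0.0154024 × (30388.6/576.246) = -0.812.

-0.812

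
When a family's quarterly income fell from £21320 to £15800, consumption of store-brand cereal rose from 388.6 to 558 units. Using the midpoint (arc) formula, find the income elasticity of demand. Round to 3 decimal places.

-1.203

ΔQ = 558 − 388.6 = 169.4; midpoint Q̄ = (388.6 + 558)/2 = 473.3.
ΔI = 15800 − 21320 = -5520; midpoint Ī = (21320 + 15800)/2 = 18560.
η = (ΔQ/Q̄) ÷ (ΔI/Ī) = (169.4/473.3) ÷ (-5520/18560) = -1.203.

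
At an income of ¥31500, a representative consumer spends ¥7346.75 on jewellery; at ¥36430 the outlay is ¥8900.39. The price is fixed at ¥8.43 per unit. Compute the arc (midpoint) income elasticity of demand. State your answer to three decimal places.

1.318

With a constant price, Q₁ = 7346.75/8.43 = 871.501 and Q₂ = 8900.39/8.43 = 1055.800 (equivalently, work directly with expenditure since P cancels).
Midpoint %ΔQ = (8900.39 − 7346.75)/8123.57 = 0.19125; midpoint %ΔI = (36430 − 31500)/33965 = 0.14515.
η = 0.19125 / 0.14515 = 1.318.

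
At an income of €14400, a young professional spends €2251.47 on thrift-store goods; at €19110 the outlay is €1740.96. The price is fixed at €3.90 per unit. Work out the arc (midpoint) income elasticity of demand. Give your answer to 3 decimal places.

With a constant price, Q₁ = 2251.47/3.90 = 577.300 and Q₂ = 1740.96/3.90 = 446.400 (equivalently, work directly with expenditure since P cancels).
Midpoint %ΔQ = (1740.96 − 2251.47)/1996.22 = -0.25574; midpoint %ΔI = (19110 − 14400)/16755 = 0.28111.
η = -0.25574 / 0.28111 = -0.910.

-0.910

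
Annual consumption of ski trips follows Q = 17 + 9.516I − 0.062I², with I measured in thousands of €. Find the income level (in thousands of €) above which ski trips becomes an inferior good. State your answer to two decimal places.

dQ/dI = 9.516 − 0.124I.
The good is inferior where dQ/dI < 0. Setting dQ/dI = 0 gives I = 9.516 / 0.124 = 76.74.

76.74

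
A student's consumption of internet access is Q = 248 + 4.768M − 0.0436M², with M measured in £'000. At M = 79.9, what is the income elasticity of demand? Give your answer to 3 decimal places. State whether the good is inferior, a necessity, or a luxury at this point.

At M = 79.9: Q = 350.6204.
dQ/dM = 4.768 − 0.0872M = -2.19928.
η = (dQ/dM)·(M/Q) = -2.19928 × (79.9/350.6204) = -0.501.
η < 0 ⇒ inferior good.

-0.501 (inferior good)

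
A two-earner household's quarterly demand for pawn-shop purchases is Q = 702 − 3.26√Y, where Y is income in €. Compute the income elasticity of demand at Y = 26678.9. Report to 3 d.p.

At Y = 26678.9: Q = 169.522.
dQ/dY = -3.26/(2√Y) = -0.00997938 at this income.
η = (dQ/dY)·(Y/Q) = -0.00997938 × (26678.9/169.522) = -1.571.

-1.571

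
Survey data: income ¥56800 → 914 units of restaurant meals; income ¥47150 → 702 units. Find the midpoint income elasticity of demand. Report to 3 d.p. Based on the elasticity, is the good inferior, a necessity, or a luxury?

1.413 (luxury)

ΔQ = 702 − 914 = -212; midpoint Q̄ = (914 + 702)/2 = 808.
ΔI = 47150 − 56800 = -9650; midpoint Ī = (56800 + 47150)/2 = 51975.
η = (ΔQ/Q̄) ÷ (ΔI/Ī) = (-212/808) ÷ (-9650/51975) = 1.413.
η > 1 ⇒ luxury.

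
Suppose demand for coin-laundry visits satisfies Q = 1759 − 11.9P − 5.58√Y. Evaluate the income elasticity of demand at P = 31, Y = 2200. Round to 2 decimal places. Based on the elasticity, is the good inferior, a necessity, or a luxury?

At P = 31, Y = 2200: Q = 1128.375.
Holding P constant, ∂Q/∂Y = -5.58/(2√Y) = -0.059483.
η_Y = (∂Q/∂Y)·(Y/Q) = -0.059483 × (2200/1128.375) = -0.12.
Since η < 0, this is an inferior good.

-0.12 (inferior good)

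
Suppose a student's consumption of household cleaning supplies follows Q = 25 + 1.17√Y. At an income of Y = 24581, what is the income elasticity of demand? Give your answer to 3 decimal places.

At Y = 24581: Q = 208.436.
dQ/dY = 1.17/(2√Y) = 0.00373126 at this income.
η = (dQ/dY)·(Y/Q) = 0.00373126 × (24581/208.436) = 0.440.

0.440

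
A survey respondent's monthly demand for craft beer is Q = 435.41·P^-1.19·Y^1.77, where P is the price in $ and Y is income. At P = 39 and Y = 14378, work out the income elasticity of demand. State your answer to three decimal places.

For a multiplicative demand Q = A·P^α·Y^β, the income elasticity is β everywhere.
Here β = 1.77, so η = 1.770.

1.770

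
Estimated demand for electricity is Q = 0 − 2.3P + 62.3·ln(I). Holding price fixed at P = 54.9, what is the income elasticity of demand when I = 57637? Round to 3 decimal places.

At P = 54.9, I = 57637: Q = 556.658.
Holding P constant, ∂Q/∂I = 62.3/I = 0.0010809.
η_I = (∂Q/∂I)·(I/Q) = 0.0010809 × (57637/556.658) = 0.112.

0.112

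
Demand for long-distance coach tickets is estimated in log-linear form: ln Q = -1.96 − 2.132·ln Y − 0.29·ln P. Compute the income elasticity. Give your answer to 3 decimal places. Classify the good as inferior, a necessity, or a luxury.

In a log-linear demand, the coefficient on ln Y is the income elasticity.
So η = -2.132.
η < 0 ⇒ inferior good.

-2.132 (inferior good)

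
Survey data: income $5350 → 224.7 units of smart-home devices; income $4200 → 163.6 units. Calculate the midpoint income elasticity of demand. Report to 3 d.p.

ΔQ = 163.6 − 224.7 = -61.1; midpoint Q̄ = (224.7 + 163.6)/2 = 194.15.
ΔI = 4200 − 5350 = -1150; midpoint Ī = (5350 + 4200)/2 = 4775.
η = (ΔQ/Q̄) ÷ (ΔI/Ī) = (-61.1/194.15) ÷ (-1150/4775) = 1.307.

1.307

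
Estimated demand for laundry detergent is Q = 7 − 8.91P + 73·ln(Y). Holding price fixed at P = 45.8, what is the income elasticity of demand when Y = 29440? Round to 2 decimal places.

At P = 45.8, Y = 29440: Q = 350.100.
Holding P constant, ∂Q/∂Y = 73/Y = 0.00247962.
η_Y = (∂Q/∂Y)·(Y/Q) = 0.00247962 × (29440/350.100) = 0.21.

0.21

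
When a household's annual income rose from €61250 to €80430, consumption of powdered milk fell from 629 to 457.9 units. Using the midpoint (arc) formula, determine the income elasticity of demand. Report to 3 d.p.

ΔQ = 457.9 − 629 = -171.1; midpoint Q̄ = (629 + 457.9)/2 = 543.45.
ΔI = 80430 − 61250 = 19180; midpoint Ī = (61250 + 80430)/2 = 70840.
η = (ΔQ/Q̄) ÷ (ΔI/Ī) = (-171.1/543.45) ÷ (19180/70840) = -1.163.

-1.163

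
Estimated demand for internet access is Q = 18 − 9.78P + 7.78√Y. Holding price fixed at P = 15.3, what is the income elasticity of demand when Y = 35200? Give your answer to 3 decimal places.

0.550

At P = 15.3, Y = 35200: Q = 1328.023.
Holding P constant, ∂Q/∂Y = 7.78/(2√Y) = 0.0207338.
η_Y = (∂Q/∂Y)·(Y/Q) = 0.0207338 × (35200/1328.023) = 0.550.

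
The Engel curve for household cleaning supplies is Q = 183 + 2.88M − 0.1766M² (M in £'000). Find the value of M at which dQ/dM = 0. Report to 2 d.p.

dQ/dM = 2.88 − 0.3532M.
The good is inferior where dQ/dM < 0. Setting dQ/dM = 0 gives M = 2.88 / 0.3532 = 8.15.

8.15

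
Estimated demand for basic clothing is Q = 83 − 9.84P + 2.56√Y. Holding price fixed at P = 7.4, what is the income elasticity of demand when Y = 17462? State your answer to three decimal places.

At P = 7.4, Y = 17462: Q = 348.472.
Holding P constant, ∂Q/∂Y = 2.56/(2√Y) = 0.00968641.
η_Y = (∂Q/∂Y)·(Y/Q) = 0.00968641 × (17462/348.472) = 0.485.

0.485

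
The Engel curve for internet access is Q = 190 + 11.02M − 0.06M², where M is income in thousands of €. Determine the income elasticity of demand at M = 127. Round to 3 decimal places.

-0.862

At M = 127: Q = 621.8000.
dQ/dM = 11.02 − 0.12M = -4.22000.
η = (dQ/dM)·(M/Q) = -4.22000 × (127/621.8000) = -0.862.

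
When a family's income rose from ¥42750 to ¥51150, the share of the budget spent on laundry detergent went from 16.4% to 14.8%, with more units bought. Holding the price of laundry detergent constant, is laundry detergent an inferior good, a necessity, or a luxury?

Quantity rises but the budget share falls as income rises, so 0 < η < 1.

necessity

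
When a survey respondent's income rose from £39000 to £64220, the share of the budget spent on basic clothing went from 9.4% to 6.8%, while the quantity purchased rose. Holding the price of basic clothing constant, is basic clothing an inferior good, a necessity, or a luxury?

Quantity rises but the budget share falls as income rises, so 0 < η < 1.

necessity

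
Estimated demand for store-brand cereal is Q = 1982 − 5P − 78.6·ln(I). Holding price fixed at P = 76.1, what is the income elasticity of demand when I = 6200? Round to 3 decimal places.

-0.086

At P = 76.1, I = 6200: Q = 915.141.
Holding P constant, ∂Q/∂I = -78.6/I = -0.0126774.
η_I = (∂Q/∂I)·(I/Q) = -0.0126774 × (6200/915.141) = -0.086.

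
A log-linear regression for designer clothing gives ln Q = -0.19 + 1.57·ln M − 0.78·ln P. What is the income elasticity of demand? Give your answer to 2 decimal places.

In a log-linear demand, the coefficient on ln M is the income elasticity.
So η = 1.57.

1.57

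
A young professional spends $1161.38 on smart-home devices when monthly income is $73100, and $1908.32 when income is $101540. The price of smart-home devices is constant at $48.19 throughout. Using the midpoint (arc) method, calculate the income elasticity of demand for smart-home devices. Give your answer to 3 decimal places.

With a constant price, Q₁ = 1161.38/48.19 = 24.100 and Q₂ = 1908.32/48.19 = 39.600 (equivalently, work directly with expenditure since P cancels).
Midpoint %ΔQ = (1908.32 − 1161.38)/1534.85 = 0.48665; midpoint %ΔI = (101540 − 73100)/87320 = 0.32570.
η = 0.48665 / 0.32570 = 1.494.

1.494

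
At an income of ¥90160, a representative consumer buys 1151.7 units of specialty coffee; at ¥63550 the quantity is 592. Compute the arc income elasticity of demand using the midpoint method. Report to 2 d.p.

1.85

ΔQ = 592 − 1151.7 = -559.7; midpoint Q̄ = (1151.7 + 592)/2 = 871.85.
ΔI = 63550 − 90160 = -26610; midpoint Ī = (90160 + 63550)/2 = 76855.
η = (ΔQ/Q̄) ÷ (ΔI/Ī) = (-559.7/871.85) ÷ (-26610/76855) = 1.85.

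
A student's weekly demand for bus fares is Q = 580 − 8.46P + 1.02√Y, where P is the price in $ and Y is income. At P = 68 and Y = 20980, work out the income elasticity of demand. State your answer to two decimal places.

At P = 68, Y = 20980: Q = 152.462.
Holding P constant, ∂Q/∂Y = 1.02/(2√Y) = 0.00352101.
η_Y = (∂Q/∂Y)·(Y/Q) = 0.00352101 × (20980/152.462) = 0.48.

0.48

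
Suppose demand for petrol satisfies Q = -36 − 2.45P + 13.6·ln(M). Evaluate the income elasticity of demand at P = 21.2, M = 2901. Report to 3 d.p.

0.664

At P = 21.2, M = 2901: Q = 20.490.
Holding P constant, ∂Q/∂M = 13.6/M = 0.00468804.
η_M = (∂Q/∂M)·(M/Q) = 0.00468804 × (2901/20.490) = 0.664.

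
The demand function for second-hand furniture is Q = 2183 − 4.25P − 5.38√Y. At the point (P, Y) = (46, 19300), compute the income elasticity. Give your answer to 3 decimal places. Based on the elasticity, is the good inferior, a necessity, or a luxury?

At P = 46, Y = 19300: Q = 1240.087.
Holding P constant, ∂Q/∂Y = -5.38/(2√Y) = -0.019363.
η_Y = (∂Q/∂Y)·(Y/Q) = -0.019363 × (19300/1240.087) = -0.301.
Since η < 0, this is an inferior good.

-0.301 (inferior good)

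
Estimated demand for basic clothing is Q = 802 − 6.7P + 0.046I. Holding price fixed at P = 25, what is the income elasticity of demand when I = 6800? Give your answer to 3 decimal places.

0.330

At P = 25, I = 6800: Q = 947.300.
Holding P constant, ∂Q/∂I = 0.046.
η_I = (∂Q/∂I)·(I/Q) = 0.046 × (6800/947.300) = 0.330.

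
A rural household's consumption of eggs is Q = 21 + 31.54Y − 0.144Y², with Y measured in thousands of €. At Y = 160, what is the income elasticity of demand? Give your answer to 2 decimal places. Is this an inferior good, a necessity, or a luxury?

-1.68 (inferior good)

At Y = 160: Q = 1381.0000.
dQ/dY = 31.54 − 0.288Y = -14.54000.
η = (dQ/dY)·(Y/Q) = -14.54000 × (160/1381.0000) = -1.68.
η < 0 ⇒ inferior good.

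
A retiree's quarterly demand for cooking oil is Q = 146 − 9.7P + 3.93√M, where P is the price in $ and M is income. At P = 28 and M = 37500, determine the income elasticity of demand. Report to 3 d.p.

At P = 28, M = 37500: Q = 635.441.
Holding P constant, ∂Q/∂M = 3.93/(2√M) = 0.0101472.
η_M = (∂Q/∂M)·(M/Q) = 0.0101472 × (37500/635.441) = 0.599.

0.599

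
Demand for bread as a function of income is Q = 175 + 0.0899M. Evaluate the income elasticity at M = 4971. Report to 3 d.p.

At M = 4971: Q = 621.893.
dQ/dM = 0.0899.
η = (dQ/dM)·(M/Q) = 0.0899 × (4971/621.893) = 0.719.

0.719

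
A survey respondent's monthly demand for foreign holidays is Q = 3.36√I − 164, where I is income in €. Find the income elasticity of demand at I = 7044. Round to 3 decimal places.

1.195

At I = 7044: Q = 118.000.
dQ/dI = 3.36/(2√I) = 0.020017 at this income.
η = (dQ/dI)·(I/Q) = 0.020017 × (7044/118.000) = 1.195.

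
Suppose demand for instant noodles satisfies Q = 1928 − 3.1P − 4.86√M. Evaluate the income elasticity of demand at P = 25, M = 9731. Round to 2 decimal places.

At P = 25, M = 9731: Q = 1371.081.
Holding P constant, ∂Q/∂M = -4.86/(2√M) = -0.0246336.
η_M = (∂Q/∂M)·(M/Q) = -0.0246336 × (9731/1371.081) = -0.17.

-0.17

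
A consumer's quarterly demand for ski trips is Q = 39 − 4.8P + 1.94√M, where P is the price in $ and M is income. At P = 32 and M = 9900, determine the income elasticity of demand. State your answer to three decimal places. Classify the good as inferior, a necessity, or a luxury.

At P = 32, M = 9900: Q = 78.428.
Holding P constant, ∂Q/∂M = 1.94/(2√M) = 0.00974887.
η_M = (∂Q/∂M)·(M/Q) = 0.00974887 × (9900/78.428) = 1.231.
Since η > 1, this is a luxury.

1.231 (luxury)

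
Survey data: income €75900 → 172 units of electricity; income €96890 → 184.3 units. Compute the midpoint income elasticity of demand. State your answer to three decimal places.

0.284

ΔQ = 184.3 − 172 = 12.3; midpoint Q̄ = (172 + 184.3)/2 = 178.15.
ΔI = 96890 − 75900 = 20990; midpoint Ī = (75900 + 96890)/2 = 86395.
η = (ΔQ/Q̄) ÷ (ΔI/Ī) = (12.3/178.15) ÷ (20990/86395) = 0.284.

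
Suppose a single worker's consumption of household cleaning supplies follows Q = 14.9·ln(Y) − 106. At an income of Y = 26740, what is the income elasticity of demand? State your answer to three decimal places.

At Y = 26740: Q = 45.889.
dQ/dY = 14.9/Y = 0.000557218 at this income.
η = (dQ/dY)·(Y/Q) = 0.000557218 × (26740/45.889) = 0.325.

0.325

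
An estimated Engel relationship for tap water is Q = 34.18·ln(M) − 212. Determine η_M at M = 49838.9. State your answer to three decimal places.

At M = 49838.9: Q = 157.710.
dQ/dM = 34.18/M = 0.00068581 at this income.
η = (dQ/dM)·(M/Q) = 0.00068581 × (49838.9/157.710) = 0.217.

0.217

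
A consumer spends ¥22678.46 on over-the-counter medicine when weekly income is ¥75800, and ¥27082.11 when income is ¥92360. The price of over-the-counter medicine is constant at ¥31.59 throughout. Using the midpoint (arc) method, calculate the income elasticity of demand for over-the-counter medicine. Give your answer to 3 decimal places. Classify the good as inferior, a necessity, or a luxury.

With a constant price, Q₁ = 22678.46/31.59 = 717.900 and Q₂ = 27082.11/31.59 = 857.300 (equivalently, work directly with expenditure since P cancels).
Midpoint %ΔQ = (27082.11 − 22678.46)/24880.29 = 0.17699; midpoint %ΔI = (92360 − 75800)/84080 = 0.19696.
η = 0.17699 / 0.19696 = 0.899.
0 < η < 1 ⇒ necessity.

0.899 (necessity)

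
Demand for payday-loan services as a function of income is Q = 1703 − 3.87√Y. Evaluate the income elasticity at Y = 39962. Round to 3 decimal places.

-0.416

At Y = 39962: Q = 929.368.
dQ/dY = -3.87/(2√Y) = -0.0096796 at this income.
η = (dQ/dY)·(Y/Q) = -0.0096796 × (39962/929.368) = -0.416.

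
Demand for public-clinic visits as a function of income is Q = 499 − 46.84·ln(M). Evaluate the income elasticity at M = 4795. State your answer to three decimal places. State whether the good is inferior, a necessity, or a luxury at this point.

At M = 4795: Q = 102.016.
dQ/dM = -46.84/M = -0.00976851 at this income.
η = (dQ/dM)·(M/Q) = -0.00976851 × (4795/102.016) = -0.459.
Since η < 0, the good is an inferior good.

-0.459 (inferior good)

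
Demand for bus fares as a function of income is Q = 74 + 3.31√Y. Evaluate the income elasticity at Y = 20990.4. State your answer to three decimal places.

At Y = 20990.4: Q = 553.555.
dQ/dY = 3.31/(2√Y) = 0.0114232 at this income.
η = (dQ/dY)·(Y/Q) = 0.0114232 × (20990.4/553.555) = 0.433.

0.433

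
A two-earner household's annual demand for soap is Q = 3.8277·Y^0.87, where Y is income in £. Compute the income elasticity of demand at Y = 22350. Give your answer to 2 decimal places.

0.87

For Q = A·Y^β the income elasticity is constant and equal to β.
Here β = 0.87, so η = 0.87.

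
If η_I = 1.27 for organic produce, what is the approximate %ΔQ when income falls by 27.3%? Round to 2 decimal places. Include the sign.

%ΔQ ≈ η × %ΔI = 1.27 × (-27.3%) = -34.67%.

-34.67%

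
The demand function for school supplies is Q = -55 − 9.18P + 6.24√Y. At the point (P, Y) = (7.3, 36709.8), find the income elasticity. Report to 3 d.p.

0.557

At P = 7.3, Y = 36709.8: Q = 1073.558.
Holding P constant, ∂Q/∂Y = 6.24/(2√Y) = 0.0162841.
η_Y = (∂Q/∂Y)·(Y/Q) = 0.0162841 × (36709.8/1073.558) = 0.557.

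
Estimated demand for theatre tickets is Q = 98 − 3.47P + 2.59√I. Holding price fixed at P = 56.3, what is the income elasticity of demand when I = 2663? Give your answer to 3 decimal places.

At P = 56.3, I = 2663: Q = 36.294.
Holding P constant, ∂Q/∂I = 2.59/(2√I) = 0.0250948.
η_I = (∂Q/∂I)·(I/Q) = 0.0250948 × (2663/36.294) = 1.841.

1.841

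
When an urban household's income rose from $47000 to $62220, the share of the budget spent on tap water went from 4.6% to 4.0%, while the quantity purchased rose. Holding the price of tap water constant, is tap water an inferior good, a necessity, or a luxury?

Quantity rises but the budget share falls as income rises, so 0 < η < 1.

necessity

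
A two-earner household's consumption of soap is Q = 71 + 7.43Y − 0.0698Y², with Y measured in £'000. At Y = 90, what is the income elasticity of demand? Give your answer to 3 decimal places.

At Y = 90: Q = 174.3200.
dQ/dY = 7.43 − 0.1396Y = -5.13400.
η = (dQ/dY)·(Y/Q) = -5.13400 × (90/174.3200) = -2.651.

-2.651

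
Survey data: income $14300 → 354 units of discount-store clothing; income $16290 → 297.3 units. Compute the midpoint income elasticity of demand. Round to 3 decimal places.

ΔQ = 297.3 − 354 = -56.7; midpoint Q̄ = (354 + 297.3)/2 = 325.65.
ΔI = 16290 − 14300 = 1990; midpoint Ī = (14300 + 16290)/2 = 15295.
η = (ΔQ/Q̄) ÷ (ΔI/Ī) = (-56.7/325.65) ÷ (1990/15295) = -1.338.

-1.338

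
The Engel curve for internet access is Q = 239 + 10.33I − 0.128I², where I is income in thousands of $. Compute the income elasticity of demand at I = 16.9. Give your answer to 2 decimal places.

0.27

At I = 16.9: Q = 377.0189.
dQ/dI = 10.33 − 0.256I = 6.00360.
η = (dQ/dI)·(I/Q) = 6.00360 × (16.9/377.0189) = 0.27.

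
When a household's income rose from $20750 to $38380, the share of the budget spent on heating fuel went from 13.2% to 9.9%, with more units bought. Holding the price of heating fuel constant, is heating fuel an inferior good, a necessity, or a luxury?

Quantity rises but the budget share falls as income rises, so 0 < η < 1.

necessity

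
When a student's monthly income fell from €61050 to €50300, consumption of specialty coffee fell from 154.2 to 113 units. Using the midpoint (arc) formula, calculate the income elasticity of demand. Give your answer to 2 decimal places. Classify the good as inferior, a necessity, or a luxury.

1.60 (luxury)

ΔQ = 113 − 154.2 = -41.2; midpoint Q̄ = (154.2 + 113)/2 = 133.6.
ΔI = 50300 − 61050 = -10750; midpoint Ī = (61050 + 50300)/2 = 55675.
η = (ΔQ/Q̄) ÷ (ΔI/Ī) = (-41.2/133.6) ÷ (-10750/55675) = 1.60.
η > 1 ⇒ luxury.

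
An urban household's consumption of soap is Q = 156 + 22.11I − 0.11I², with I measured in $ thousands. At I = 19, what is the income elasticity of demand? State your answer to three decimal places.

At I = 19: Q = 536.3800.
dQ/dI = 22.11 − 0.22I = 17.93000.
η = (dQ/dI)·(I/Q) = 17.93000 × (19/536.3800) = 0.635.

0.635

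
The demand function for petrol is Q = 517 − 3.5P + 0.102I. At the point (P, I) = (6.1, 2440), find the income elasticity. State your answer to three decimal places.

At P = 6.1, I = 2440: Q = 744.530.
Holding P constant, ∂Q/∂I = 0.102.
η_I = (∂Q/∂I)·(I/Q) = 0.102 × (2440/744.530) = 0.334.

0.334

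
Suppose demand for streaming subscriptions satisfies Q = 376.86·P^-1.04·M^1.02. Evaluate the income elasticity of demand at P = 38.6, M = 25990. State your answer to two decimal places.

For a multiplicative demand Q = A·P^α·M^β, the income elasticity is β everywhere.
Here β = 1.02, so η = 1.02.

1.02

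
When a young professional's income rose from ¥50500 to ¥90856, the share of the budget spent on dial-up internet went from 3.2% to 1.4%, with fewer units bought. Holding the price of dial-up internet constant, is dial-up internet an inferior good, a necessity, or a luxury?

inferior good

Quantity demanded falls as income rises, so η < 0.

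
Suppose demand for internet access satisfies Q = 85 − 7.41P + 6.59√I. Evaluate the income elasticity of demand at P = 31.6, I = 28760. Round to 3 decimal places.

0.577

At P = 31.6, I = 28760: Q = 968.427.
Holding P constant, ∂Q/∂I = 6.59/(2√I) = 0.0194295.
η_I = (∂Q/∂I)·(I/Q) = 0.0194295 × (28760/968.427) = 0.577.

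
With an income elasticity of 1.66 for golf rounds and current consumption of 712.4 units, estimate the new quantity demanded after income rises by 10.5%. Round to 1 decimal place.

836.6

%ΔQ ≈ η × %ΔI = 1.66 × 10.5% = 17.43%.
New Q ≈ 712.4 × (1 + 0.1743) = 836.6.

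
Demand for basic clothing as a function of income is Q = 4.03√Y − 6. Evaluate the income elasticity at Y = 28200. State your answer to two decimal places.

At Y = 28200: Q = 670.752.
dQ/dY = 4.03/(2√Y) = 0.0119992 at this income.
η = (dQ/dY)·(Y/Q) = 0.0119992 × (28200/670.752) = 0.50.

0.50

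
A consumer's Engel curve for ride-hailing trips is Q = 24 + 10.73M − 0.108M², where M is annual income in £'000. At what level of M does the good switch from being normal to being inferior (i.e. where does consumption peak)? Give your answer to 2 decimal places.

49.68

dQ/dM = 10.73 − 0.216M.
The good is inferior where dQ/dM < 0. Setting dQ/dM = 0 gives M = 10.73 / 0.216 = 49.68.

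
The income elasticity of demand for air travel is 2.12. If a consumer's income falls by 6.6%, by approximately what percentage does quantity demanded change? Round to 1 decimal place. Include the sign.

%ΔQ ≈ η × %ΔI = 2.12 × (-6.6%) = -14.0%.

-14.0%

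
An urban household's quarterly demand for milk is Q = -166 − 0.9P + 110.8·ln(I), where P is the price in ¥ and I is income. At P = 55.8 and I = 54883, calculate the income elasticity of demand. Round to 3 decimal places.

At P = 55.8, I = 54883: Q = 992.936.
Holding P constant, ∂Q/∂I = 110.8/I = 0.00201884.
η_I = (∂Q/∂I)·(I/Q) = 0.00201884 × (54883/992.936) = 0.112.

0.112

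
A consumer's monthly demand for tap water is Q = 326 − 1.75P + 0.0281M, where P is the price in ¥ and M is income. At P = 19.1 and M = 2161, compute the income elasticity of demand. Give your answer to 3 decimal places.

At P = 19.1, M = 2161: Q = 353.299.
Holding P constant, ∂Q/∂M = 0.0281.
η_M = (∂Q/∂M)·(M/Q) = 0.0281 × (2161/353.299) = 0.172.

0.172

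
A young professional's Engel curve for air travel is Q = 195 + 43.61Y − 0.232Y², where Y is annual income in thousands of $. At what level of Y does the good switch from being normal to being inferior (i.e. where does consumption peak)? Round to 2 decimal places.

93.99

dQ/dY = 43.61 − 0.464Y.
The good is inferior where dQ/dY < 0. Setting dQ/dY = 0 gives Y = 43.61 / 0.464 = 93.99.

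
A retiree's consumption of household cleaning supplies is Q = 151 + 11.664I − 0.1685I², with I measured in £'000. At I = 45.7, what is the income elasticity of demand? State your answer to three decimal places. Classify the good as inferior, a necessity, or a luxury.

-0.514 (inferior good)

At I = 45.7: Q = 332.1342.
dQ/dI = 11.664 − 0.337I = -3.73690.
η = (dQ/dI)·(I/Q) = -3.73690 × (45.7/332.1342) = -0.514.
η < 0 ⇒ inferior good.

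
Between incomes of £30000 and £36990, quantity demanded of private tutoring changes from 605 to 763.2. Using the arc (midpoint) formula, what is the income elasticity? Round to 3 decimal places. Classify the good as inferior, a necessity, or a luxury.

1.108 (luxury)

ΔQ = 763.2 − 605 = 158.2; midpoint Q̄ = (605 + 763.2)/2 = 684.1.
ΔI = 36990 − 30000 = 6990; midpoint Ī = (30000 + 36990)/2 = 33495.
η = (ΔQ/Q̄) ÷ (ΔI/Ī) = (158.2/684.1) ÷ (6990/33495) = 1.108.
η > 1 ⇒ luxury.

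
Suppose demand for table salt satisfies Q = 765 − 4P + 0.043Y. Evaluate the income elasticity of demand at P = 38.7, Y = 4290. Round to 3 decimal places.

At P = 38.7, Y = 4290: Q = 794.670.
Holding P constant, ∂Q/∂Y = 0.043.
η_Y = (∂Q/∂Y)·(Y/Q) = 0.043 × (4290/794.670) = 0.232.

0.232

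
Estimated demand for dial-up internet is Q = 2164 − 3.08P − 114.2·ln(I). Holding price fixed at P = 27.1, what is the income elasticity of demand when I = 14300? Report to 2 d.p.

At P = 27.1, I = 14300: Q = 987.865.
Holding P constant, ∂Q/∂I = -114.2/I = -0.00798601.
η_I = (∂Q/∂I)·(I/Q) = -0.00798601 × (14300/987.865) = -0.12.

-0.12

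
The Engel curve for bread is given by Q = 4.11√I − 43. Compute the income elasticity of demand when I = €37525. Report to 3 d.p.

At I = 37525: Q = 753.163.
dQ/dI = 4.11/(2√I) = 0.0106084 at this income.
η = (dQ/dI)·(I/Q) = 0.0106084 × (37525/753.163) = 0.529.

0.529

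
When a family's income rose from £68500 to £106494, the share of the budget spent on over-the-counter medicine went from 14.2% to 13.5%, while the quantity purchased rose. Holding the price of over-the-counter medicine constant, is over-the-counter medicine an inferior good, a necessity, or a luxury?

Quantity rises but the budget share falls as income rises, so 0 < η < 1.

necessity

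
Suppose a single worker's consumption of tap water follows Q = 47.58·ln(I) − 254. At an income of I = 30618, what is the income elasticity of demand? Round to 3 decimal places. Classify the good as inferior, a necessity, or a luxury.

0.200 (necessity)

At I = 30618: Q = 237.470.
dQ/dI = 47.58/I = 0.00155399 at this income.
η = (dQ/dI)·(I/Q) = 0.00155399 × (30618/237.470) = 0.200.
Since 0 < η < 1, the good is a necessity.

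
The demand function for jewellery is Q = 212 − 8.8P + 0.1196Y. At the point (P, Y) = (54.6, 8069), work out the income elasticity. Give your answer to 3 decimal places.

1.385

At P = 54.6, Y = 8069: Q = 696.572.
Holding P constant, ∂Q/∂Y = 0.1196.
η_Y = (∂Q/∂Y)·(Y/Q) = 0.1196 × (8069/696.572) = 1.385.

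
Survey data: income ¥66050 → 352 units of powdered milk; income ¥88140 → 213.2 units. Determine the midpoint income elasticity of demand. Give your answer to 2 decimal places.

ΔQ = 213.2 − 352 = -138.8; midpoint Q̄ = (352 + 213.2)/2 = 282.6.
ΔI = 88140 − 66050 = 22090; midpoint Ī = (66050 + 88140)/2 = 77095.
η = (ΔQ/Q̄) ÷ (ΔI/Ī) = (-138.8/282.6) ÷ (22090/77095) = -1.71.

-1.71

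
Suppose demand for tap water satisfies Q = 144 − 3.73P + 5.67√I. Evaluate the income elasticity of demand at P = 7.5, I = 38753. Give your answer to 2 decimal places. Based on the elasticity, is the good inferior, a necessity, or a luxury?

At P = 7.5, I = 38753: Q = 1232.209.
Holding P constant, ∂Q/∂I = 5.67/(2√I) = 0.0144013.
η_I = (∂Q/∂I)·(I/Q) = 0.0144013 × (38753/1232.209) = 0.45.
Since 0 < η < 1, this is a necessity.

0.45 (necessity)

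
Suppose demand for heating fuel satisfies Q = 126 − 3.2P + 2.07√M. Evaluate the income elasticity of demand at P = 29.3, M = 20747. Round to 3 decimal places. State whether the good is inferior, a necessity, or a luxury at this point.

0.451 (necessity)

At P = 29.3, M = 20747: Q = 330.399.
Holding P constant, ∂Q/∂M = 2.07/(2√M) = 0.00718559.
η_M = (∂Q/∂M)·(M/Q) = 0.00718559 × (20747/330.399) = 0.451.
Since 0 < η < 1, this is a necessity.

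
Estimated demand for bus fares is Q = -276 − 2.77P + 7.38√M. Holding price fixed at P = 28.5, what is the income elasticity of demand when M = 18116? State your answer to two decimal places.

At P = 28.5, M = 18116: Q = 638.371.
Holding P constant, ∂Q/∂M = 7.38/(2√M) = 0.0274154.
η_M = (∂Q/∂M)·(M/Q) = 0.0274154 × (18116/638.371) = 0.78.

0.78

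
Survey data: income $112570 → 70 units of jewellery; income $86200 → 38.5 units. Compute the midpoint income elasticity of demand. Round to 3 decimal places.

ΔQ = 38.5 − 70 = -31.5; midpoint Q̄ = (70 + 38.5)/2 = 54.25.
ΔI = 86200 − 112570 = -26370; midpoint Ī = (112570 + 86200)/2 = 99385.
η = (ΔQ/Q̄) ÷ (ΔI/Ī) = (-31.5/54.25) ÷ (-26370/99385) = 2.188.

2.188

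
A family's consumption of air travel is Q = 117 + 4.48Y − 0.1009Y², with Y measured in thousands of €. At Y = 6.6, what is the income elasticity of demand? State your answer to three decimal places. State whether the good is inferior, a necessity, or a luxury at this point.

At Y = 6.6: Q = 142.1728.
dQ/dY = 4.48 − 0.2018Y = 3.14812.
η = (dQ/dY)·(Y/Q) = 3.14812 × (6.6/142.1728) = 0.146.
0 < η < 1 ⇒ necessity.

0.146 (necessity)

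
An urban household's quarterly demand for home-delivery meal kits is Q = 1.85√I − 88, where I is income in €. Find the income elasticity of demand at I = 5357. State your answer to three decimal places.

1.428

At I = 5357: Q = 47.404.
dQ/dI = 1.85/(2√I) = 0.0126381 at this income.
η = (dQ/dI)·(I/Q) = 0.0126381 × (5357/47.404) = 1.428.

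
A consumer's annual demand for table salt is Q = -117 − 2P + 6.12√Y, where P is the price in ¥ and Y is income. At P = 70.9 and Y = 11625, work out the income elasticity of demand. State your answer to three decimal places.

0.823

At P = 70.9, Y = 11625: Q = 401.054.
Holding P constant, ∂Q/∂Y = 6.12/(2√Y) = 0.0283808.
η_Y = (∂Q/∂Y)·(Y/Q) = 0.0283808 × (11625/401.054) = 0.823.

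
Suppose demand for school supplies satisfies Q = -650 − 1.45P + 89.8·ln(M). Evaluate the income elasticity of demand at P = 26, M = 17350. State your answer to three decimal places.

0.475

At P = 26, M = 17350: Q = 188.869.
Holding P constant, ∂Q/∂M = 89.8/M = 0.00517579.
η_M = (∂Q/∂M)·(M/Q) = 0.00517579 × (17350/188.869) = 0.475.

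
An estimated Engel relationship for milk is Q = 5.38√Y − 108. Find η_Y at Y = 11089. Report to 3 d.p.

At Y = 11089: Q = 458.537.
dQ/dY = 5.38/(2√Y) = 0.025545 at this income.
η = (dQ/dY)·(Y/Q) = 0.025545 × (11089/458.537) = 0.618.

0.618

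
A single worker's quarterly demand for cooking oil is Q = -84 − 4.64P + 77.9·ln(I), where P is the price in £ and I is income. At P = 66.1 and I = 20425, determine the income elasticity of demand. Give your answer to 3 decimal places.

At P = 66.1, I = 20425: Q = 382.416.
Holding P constant, ∂Q/∂I = 77.9/I = 0.00381395.
η_I = (∂Q/∂I)·(I/Q) = 0.00381395 × (20425/382.416) = 0.204.

0.204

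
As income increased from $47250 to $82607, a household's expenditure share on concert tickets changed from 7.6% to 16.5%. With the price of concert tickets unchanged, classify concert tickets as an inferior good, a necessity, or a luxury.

The budget share rises as income rises, so η > 1.

luxury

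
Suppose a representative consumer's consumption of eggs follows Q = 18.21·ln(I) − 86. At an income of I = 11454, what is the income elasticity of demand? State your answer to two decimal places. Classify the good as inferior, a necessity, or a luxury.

At I = 11454: Q = 84.192.
dQ/dI = 18.21/I = 0.00158984 at this income.
η = (dQ/dI)·(I/Q) = 0.00158984 × (11454/84.192) = 0.22.
Since 0 < η < 1, the good is a necessity.

0.22 (necessity)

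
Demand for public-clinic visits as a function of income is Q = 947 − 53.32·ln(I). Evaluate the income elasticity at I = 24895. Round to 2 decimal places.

-0.13

At I = 24895: Q = 407.272.
dQ/dI = -53.32/I = -0.0021418 at this income.
η = (dQ/dI)·(I/Q) = -0.0021418 × (24895/407.272) = -0.13.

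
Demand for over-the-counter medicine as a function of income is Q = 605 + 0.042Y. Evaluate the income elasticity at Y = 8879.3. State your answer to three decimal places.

0.381

At Y = 8879.3: Q = 977.931.
dQ/dY = 0.042.
η = (dQ/dY)·(Y/Q) = 0.042 × (8879.3/977.931) = 0.381.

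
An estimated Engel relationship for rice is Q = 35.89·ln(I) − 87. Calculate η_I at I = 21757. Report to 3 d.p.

At I = 21757: Q = 271.458.
dQ/dI = 35.89/I = 0.00164958 at this income.
η = (dQ/dI)·(I/Q) = 0.00164958 × (21757/271.458) = 0.132.

0.132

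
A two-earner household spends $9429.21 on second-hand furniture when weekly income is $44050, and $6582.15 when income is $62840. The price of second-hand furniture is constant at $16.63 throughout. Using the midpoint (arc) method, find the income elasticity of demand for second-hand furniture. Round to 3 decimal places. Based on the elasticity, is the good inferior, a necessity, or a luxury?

With a constant price, Q₁ = 9429.21/16.63 = 567.000 and Q₂ = 6582.15/16.63 = 395.800 (equivalently, work directly with expenditure since P cancels).
Midpoint %ΔQ = (6582.15 − 9429.21)/8005.68 = -0.35563; midpoint %ΔI = (62840 − 44050)/53445 = 0.35158.
η = -0.35563 / 0.35158 = -1.012.
η < 0 ⇒ inferior good.

-1.012 (inferior good)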